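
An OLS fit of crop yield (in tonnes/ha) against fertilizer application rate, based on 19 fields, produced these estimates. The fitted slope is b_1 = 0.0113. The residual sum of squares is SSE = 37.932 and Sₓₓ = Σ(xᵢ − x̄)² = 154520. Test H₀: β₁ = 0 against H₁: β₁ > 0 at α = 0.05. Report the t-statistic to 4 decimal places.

MSE = SSE/(n − 2) = 37.932/17 = 2.23129.
SE(b_1) = √(MSE/Sₓₓ) = √(2.23129/154520) = 0.00380002.
t = 0.0113 / 0.00380002 = 2.9737.
df = n − 2 = 17.
One-sided p ≈ 0.0043, which is < 0.05, so reject H₀.
There is evidence that the true slope on fertilizer application rate is positive.

t = 2.9737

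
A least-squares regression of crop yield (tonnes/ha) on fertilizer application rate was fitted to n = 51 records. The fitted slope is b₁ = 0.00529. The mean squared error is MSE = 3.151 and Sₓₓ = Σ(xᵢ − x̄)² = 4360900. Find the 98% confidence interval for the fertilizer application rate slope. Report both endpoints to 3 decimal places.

SE(b₁) = √(MSE/Sₓₓ) = √(3.151/4360900) = 0.000850034.
df = n − 2 = 49.
t* = t_{0.01, 49} = 2.404892.
Margin = t* × SE = 2.404892 × 0.000850034 = 0.00204.
CI: 0.00529 ± 0.00204 → (0.003, 0.007).
With 98% confidence, each one-unit increase in fertilizer application rate is associated with a change of between 0.003 and 0.007 tonnes/ha in crop yield.

(0.003, 0.007)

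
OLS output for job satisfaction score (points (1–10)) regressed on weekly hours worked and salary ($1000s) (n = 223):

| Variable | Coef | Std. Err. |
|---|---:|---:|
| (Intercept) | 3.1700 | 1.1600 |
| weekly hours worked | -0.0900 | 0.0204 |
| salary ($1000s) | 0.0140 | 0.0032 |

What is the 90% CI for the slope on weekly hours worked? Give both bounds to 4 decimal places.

(-0.1237, -0.0563)

Read off: b = -0.0900, SE = 0.0204 for weekly hours worked.
df = n − k − 1 = 223 − 2 − 1 = 220.
t* = t_{0.05, 220} = 1.651809.
Margin = t* × SE = 1.651809 × 0.0204 = 0.033697.
CI: -0.0900 ± 0.033697 → (-0.1237, -0.0563).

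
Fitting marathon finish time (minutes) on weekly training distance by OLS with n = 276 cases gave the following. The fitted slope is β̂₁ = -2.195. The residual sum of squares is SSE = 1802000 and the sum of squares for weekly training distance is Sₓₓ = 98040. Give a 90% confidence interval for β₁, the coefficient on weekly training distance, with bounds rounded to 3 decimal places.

MSE = SSE/(n − 2) = 1802000/274 = 6576.64.
SE(β̂₁) = √(MSE/Sₓₓ) = √(6576.64/98040) = 0.259.
df = n − 2 = 274.
t* = t_{0.05, 274} = 1.650434.
Margin = t* × SE = 1.650434 × 0.259 = 0.42746.
CI: -2.195 ± 0.42746 → (-2.622, -1.768).
With 90% confidence, each one-unit increase in weekly training distance is associated with a change of between -2.622 and -1.768 minutes in marathon finish time.

(-2.622, -1.768)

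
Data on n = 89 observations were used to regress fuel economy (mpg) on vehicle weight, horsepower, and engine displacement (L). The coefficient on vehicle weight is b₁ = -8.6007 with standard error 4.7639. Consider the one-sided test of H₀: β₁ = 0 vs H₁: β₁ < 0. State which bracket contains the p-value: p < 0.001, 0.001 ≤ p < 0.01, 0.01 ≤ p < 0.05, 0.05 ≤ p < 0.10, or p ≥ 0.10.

t = -8.6007 / 4.7639 = -1.805.
df = n − k − 1 = 89 − 3 − 1 = 85.
One-sided p = P(T_{85} < t) ≈ 0.0373.
So 0.01 ≤ p < 0.05.

0.01 ≤ p < 0.05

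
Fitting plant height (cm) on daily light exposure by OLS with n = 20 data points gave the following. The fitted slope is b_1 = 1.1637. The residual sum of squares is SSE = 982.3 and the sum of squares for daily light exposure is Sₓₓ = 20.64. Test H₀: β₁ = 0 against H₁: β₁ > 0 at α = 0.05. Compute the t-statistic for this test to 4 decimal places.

MSE = SSE/(n − 2) = 982.3/18 = 54.5722.
SE(b_1) = √(MSE/Sₓₓ) = √(54.5722/20.64) = 1.62604.
t = 1.1637 / 1.62604 = 0.7157.
df = n − 2 = 18.
One-sided p ≈ 0.2417, which is ≥ 0.05, so fail to reject H₀.
The data do not give significant evidence that the true slope on daily light exposure is positive.

t = 0.7157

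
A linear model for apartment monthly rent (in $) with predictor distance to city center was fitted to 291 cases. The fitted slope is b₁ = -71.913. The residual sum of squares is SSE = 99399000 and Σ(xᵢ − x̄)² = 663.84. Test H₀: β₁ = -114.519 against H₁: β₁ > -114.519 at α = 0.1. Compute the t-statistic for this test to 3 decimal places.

MSE = SSE/(n − 2) = 99399000/289 = 343941.
SE(b₁) = √(MSE/Sₓₓ) = √(343941/663.84) = 22.762.
t = (-71.913 − (-114.519)) / 22.762 = 1.872.
df = n − 2 = 289.
One-sided p ≈ 0.0311, which is < 0.1, so reject H₀.
There is evidence that the true slope on distance to city center exceeds -114.519 $ per unit.

t = 1.872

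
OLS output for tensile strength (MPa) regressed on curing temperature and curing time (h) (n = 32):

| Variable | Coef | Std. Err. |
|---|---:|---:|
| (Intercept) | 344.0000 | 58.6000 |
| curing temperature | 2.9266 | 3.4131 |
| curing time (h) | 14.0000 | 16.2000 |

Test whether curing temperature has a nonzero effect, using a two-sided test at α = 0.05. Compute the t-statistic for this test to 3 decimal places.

t = 0.857

Read off: b = 2.9266, SE = 3.4131 for curing temperature.
H₀: β₁ = 0 vs H₁: β₁ ≠ 0.
t = 2.9266 / 3.4131 = 0.857.
df = n − k − 1 = 32 − 2 − 1 = 29.
Two-sided p ≈ 0.3982, which is ≥ 0.05, so fail to reject H₀.
The data do not give significant evidence of an association between curing temperature and tensile strength, after adjusting for the other predictors.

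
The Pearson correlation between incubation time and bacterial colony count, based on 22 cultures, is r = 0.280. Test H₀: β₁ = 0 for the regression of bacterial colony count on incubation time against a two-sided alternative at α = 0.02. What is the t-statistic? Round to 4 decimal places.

t = r·√(n − 2)/√(1 − r²) = 0.280·√20/√0.9216 = 1.3044.
df = n − 2 = 20.
Two-sided p ≈ 0.2069, which is ≥ 0.02, so fail to reject H₀.
The data do not give significant evidence of a linear association between incubation time and bacterial colony count.

t = 1.3044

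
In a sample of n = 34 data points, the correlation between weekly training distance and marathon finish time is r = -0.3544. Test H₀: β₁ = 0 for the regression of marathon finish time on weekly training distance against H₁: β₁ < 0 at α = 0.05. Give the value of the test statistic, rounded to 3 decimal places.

t = r·√(n − 2)/√(1 − r²) = -0.3544·√32/√0.874401 = -2.144.
df = n − 2 = 32.
One-sided p ≈ 0.0199, which is < 0.05, so reject H₀.
There is evidence of a linear association between weekly training distance and marathon finish time.

t = -2.144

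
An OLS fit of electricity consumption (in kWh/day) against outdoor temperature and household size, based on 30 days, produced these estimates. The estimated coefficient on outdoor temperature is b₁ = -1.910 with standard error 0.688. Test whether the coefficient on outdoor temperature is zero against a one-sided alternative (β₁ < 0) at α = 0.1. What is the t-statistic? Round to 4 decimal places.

H₀: β₁ = 0 vs H₁: β₁ < 0.
t = (b₁ − β₁⁰)/SE = -1.910 / 0.688 = -2.7762.
df = n − k − 1 = 30 − 2 − 1 = 27.
One-sided p ≈ 0.0049, which is < 0.1, so reject H₀.
There is evidence that the true slope on outdoor temperature is negative, holding the other predictors fixed.

t = -2.7762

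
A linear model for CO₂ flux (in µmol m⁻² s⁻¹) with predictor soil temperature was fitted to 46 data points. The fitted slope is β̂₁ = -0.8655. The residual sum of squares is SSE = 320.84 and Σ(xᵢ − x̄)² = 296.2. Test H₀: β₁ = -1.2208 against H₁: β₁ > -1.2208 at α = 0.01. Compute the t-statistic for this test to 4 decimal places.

t = 2.2645

MSE = SSE/(n − 2) = 320.84/44 = 7.29182.
SE(β̂₁) = √(MSE/Sₓₓ) = √(7.29182/296.2) = 0.156901.
t = (-0.8655 − (-1.2208)) / 0.156901 = 2.2645.
df = n − 2 = 44.
One-sided p ≈ 0.0143, which is ≥ 0.01, so fail to reject H₀.
The data do not give significant evidence that the true slope on soil temperature exceeds -1.2208 µmol m⁻² s⁻¹ per unit.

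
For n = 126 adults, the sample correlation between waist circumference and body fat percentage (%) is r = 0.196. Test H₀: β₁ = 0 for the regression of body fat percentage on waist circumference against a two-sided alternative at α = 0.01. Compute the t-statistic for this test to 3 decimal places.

t = r·√(n − 2)/√(1 − r²) = 0.196·√124/√0.961584 = 2.226.
df = n − 2 = 124.
Two-sided p ≈ 0.0278, which is ≥ 0.01, so fail to reject H₀.
The data do not give significant evidence of a linear association between waist circumference and body fat percentage.

t = 2.226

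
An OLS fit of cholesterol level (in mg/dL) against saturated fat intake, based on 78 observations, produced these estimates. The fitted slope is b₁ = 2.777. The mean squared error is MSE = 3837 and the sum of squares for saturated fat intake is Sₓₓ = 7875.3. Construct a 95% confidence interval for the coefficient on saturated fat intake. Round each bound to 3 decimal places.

(1.387, 4.167)

SE(b₁) = √(MSE/Sₓₓ) = √(3837/7875.3) = 0.698011.
df = n − 2 = 76.
t* = t_{0.025, 76} = 1.991673.
Margin = t* × SE = 1.991673 × 0.698011 = 1.39021.
CI: 2.777 ± 1.39021 → (1.387, 4.167).
With 95% confidence, each one-unit increase in saturated fat intake is associated with a change of between 1.387 and 4.167 mg/dL in cholesterol level.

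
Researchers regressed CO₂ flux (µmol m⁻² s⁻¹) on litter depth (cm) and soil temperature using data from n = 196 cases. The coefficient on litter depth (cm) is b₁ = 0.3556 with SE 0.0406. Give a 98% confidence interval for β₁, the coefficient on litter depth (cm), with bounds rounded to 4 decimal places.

(0.2604, 0.4508)

df = n − k − 1 = 196 − 2 − 1 = 193.
t* = t_{0.01, 193} = 2.345824.
Margin = t* × SE = 2.345824 × 0.0406 = 0.095240.
CI: 0.3556 ± 0.095240 → (0.2604, 0.4508).
With 98% confidence, each one-unit increase in litter depth (cm) is associated with a change of between 0.2604 and 0.4508 µmol m⁻² s⁻¹ in CO₂ flux, holding the other predictors fixed.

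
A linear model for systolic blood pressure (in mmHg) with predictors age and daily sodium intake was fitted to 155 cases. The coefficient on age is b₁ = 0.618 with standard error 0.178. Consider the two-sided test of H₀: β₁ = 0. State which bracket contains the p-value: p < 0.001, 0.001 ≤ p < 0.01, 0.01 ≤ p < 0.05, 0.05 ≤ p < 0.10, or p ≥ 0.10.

t = 0.618 / 0.178 = 3.472.
df = n − k − 1 = 155 − 2 − 1 = 152.
Two-sided p = 2·P(T_{152} > |t|) ≈ 0.0007.
So p < 0.001.

p < 0.001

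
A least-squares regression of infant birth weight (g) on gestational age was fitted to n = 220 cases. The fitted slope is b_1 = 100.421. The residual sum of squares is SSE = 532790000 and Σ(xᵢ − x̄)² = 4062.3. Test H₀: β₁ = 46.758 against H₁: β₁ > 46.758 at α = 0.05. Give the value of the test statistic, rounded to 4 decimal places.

t = 2.1878

MSE = SSE/(n − 2) = 532790000/218 = 2.44399e+06.
SE(b_1) = √(MSE/Sₓₓ) = √(2.44399e+06/4062.3) = 24.5281.
t = (100.421 − 46.758) / 24.5281 = 2.1878.
df = n − 2 = 218.
One-sided p ≈ 0.0149, which is < 0.05, so reject H₀.
There is evidence that the true slope on gestational age exceeds 46.758 g per unit.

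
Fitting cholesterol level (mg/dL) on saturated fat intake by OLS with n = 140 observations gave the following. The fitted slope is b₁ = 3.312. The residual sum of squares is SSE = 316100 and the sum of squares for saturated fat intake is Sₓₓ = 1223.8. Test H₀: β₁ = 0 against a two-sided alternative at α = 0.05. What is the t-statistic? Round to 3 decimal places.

t = 2.421

MSE = SSE/(n − 2) = 316100/138 = 2290.58.
SE(b₁) = √(MSE/Sₓₓ) = √(2290.58/1223.8) = 1.3681.
t = 3.312 / 1.3681 = 2.421.
df = n − 2 = 138.
Two-sided p ≈ 0.0168, which is < 0.05, so reject H₀.
There is evidence that saturated fat intake is associated with cholesterol level.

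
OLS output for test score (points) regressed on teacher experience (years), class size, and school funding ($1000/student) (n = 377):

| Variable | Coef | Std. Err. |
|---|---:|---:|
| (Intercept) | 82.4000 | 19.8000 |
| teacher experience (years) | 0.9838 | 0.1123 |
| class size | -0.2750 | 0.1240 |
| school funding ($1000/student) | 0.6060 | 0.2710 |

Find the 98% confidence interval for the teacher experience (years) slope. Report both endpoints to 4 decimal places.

Read off: b = 0.9838, SE = 0.1123 for teacher experience (years).
df = n − k − 1 = 377 − 3 − 1 = 373.
t* = t_{0.01, 373} = 2.336387.
Margin = t* × SE = 2.336387 × 0.1123 = 0.262376.
CI: 0.9838 ± 0.262376 → (0.7214, 1.2462).

(0.7214, 1.2462)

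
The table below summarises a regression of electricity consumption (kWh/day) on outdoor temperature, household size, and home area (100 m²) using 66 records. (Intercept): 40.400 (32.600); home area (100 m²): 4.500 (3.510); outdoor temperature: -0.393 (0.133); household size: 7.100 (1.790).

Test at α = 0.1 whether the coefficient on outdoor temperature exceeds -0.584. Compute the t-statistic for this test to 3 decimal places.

t = 1.436

Read off: b = -0.393, SE = 0.133 for outdoor temperature.
H₀: β₁ = -0.584 vs H₁: β₁ > -0.584.
t = (-0.393 − (-0.584)) / 0.133 = 1.436.
df = n − k − 1 = 66 − 3 − 1 = 62.
One-sided p ≈ 0.0780, which is < 0.1, so reject H₀.
There is evidence that the true slope on outdoor temperature exceeds -0.584 kWh/day per unit, holding the other predictors fixed.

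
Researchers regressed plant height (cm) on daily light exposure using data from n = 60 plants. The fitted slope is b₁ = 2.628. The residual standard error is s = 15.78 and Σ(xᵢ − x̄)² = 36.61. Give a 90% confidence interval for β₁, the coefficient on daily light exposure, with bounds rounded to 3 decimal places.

SE(b₁) = s/√Sₓₓ = 15.78/√36.61 = 2.608.
df = n − 2 = 58.
t* = t_{0.05, 58} = 1.671553.
Margin = t* × SE = 1.671553 × 2.608 = 4.35941.
CI: 2.628 ± 4.35941 → (-1.731, 6.987).
With 90% confidence, each one-unit increase in daily light exposure is associated with a change of between -1.731 and 6.987 cm in plant height.

(-1.731, 6.987)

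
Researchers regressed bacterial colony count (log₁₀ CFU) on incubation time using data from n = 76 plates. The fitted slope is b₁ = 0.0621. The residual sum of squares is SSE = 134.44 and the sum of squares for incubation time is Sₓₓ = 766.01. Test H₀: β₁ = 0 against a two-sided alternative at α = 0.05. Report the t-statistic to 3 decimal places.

t = 1.275

MSE = SSE/(n − 2) = 134.44/74 = 1.81676.
SE(b₁) = √(MSE/Sₓₓ) = √(1.81676/766.01) = 0.0487002.
t = 0.0621 / 0.0487002 = 1.275.
df = n − 2 = 74.
Two-sided p ≈ 0.2062, which is ≥ 0.05, so fail to reject H₀.
The data do not give significant evidence of an association between incubation time and bacterial colony count.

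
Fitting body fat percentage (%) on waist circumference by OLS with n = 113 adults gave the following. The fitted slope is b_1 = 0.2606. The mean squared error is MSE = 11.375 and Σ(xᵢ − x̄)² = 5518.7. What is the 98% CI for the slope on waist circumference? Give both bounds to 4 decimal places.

(0.1534, 0.3678)

SE(b_1) = √(MSE/Sₓₓ) = √(11.375/5518.7) = 0.0454002.
df = n − 2 = 111.
t* = t_{0.01, 111} = 2.360412.
Margin = t* × SE = 2.360412 × 0.0454002 = 0.107163.
CI: 0.2606 ± 0.107163 → (0.1534, 0.3678).
With 98% confidence, each one-unit increase in waist circumference is associated with a change of between 0.1534 and 0.3678 % in body fat percentage.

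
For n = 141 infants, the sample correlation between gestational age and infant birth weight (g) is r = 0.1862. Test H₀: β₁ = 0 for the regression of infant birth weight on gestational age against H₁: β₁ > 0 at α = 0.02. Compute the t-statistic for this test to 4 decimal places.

t = r·√(n − 2)/√(1 − r²) = 0.1862·√139/√0.96533 = 2.2343.
df = n − 2 = 139.
One-sided p ≈ 0.0135, which is < 0.02, so reject H₀.
There is evidence of a linear association between gestational age and infant birth weight.

t = 2.2343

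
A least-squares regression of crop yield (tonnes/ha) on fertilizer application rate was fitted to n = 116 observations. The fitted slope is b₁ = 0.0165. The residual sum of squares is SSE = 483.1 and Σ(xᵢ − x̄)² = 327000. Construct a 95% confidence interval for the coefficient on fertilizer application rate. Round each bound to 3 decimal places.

MSE = SSE/(n − 2) = 483.1/114 = 4.23772.
SE(b₁) = √(MSE/Sₓₓ) = √(4.23772/327000) = 0.00359991.
df = n − 2 = 114.
t* = t_{0.025, 114} = 1.980992.
Margin = t* × SE = 1.980992 × 0.00359991 = 0.00713.
CI: 0.0165 ± 0.00713 → (0.009, 0.024).
With 95% confidence, each one-unit increase in fertilizer application rate is associated with a change of between 0.009 and 0.024 tonnes/ha in crop yield.

(0.009, 0.024)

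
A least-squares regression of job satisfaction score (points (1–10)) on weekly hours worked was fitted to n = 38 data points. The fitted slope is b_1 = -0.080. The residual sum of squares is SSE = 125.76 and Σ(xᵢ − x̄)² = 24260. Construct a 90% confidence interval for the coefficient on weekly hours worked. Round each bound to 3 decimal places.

MSE = SSE/(n − 2) = 125.76/36 = 3.49333.
SE(b_1) = √(MSE/Sₓₓ) = √(3.49333/24260) = 0.0119998.
df = n − 2 = 36.
t* = t_{0.05, 36} = 1.688298.
Margin = t* × SE = 1.688298 × 0.0119998 = 0.02026.
CI: -0.080 ± 0.02026 → (-0.100, -0.060).
With 90% confidence, each one-unit increase in weekly hours worked is associated with a change of between -0.100 and -0.060 points (1–10) in job satisfaction score.

(-0.100, -0.060)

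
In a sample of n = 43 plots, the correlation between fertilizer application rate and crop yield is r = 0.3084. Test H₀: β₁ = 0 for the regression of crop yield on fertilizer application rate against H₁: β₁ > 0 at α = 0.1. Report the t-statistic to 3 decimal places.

t = r·√(n − 2)/√(1 − r²) = 0.3084·√41/√0.904889 = 2.076.
df = n − 2 = 41.
One-sided p ≈ 0.0221, which is < 0.1, so reject H₀.
There is evidence of a linear association between fertilizer application rate and crop yield.

t = 2.076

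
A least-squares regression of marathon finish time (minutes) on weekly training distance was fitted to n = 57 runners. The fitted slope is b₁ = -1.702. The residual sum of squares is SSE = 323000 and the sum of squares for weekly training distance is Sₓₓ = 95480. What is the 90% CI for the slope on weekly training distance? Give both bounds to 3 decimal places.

MSE = SSE/(n − 2) = 323000/55 = 5872.73.
SE(b₁) = √(MSE/Sₓₓ) = √(5872.73/95480) = 0.248007.
df = n − 2 = 55.
t* = t_{0.05, 55} = 1.673034.
Margin = t* × SE = 1.673034 × 0.248007 = 0.41492.
CI: -1.702 ± 0.41492 → (-2.117, -1.287).
With 90% confidence, each one-unit increase in weekly training distance is associated with a change of between -2.117 and -1.287 minutes in marathon finish time.

(-2.117, -1.287)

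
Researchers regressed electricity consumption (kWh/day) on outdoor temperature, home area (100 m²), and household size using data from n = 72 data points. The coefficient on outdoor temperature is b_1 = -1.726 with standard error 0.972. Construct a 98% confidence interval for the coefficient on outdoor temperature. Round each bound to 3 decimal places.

(-4.042, 0.590)

df = n − k − 1 = 72 − 3 − 1 = 68.
t* = t_{0.01, 68} = 2.382446.
Margin = t* × SE = 2.382446 × 0.972 = 2.31574.
CI: -1.726 ± 2.31574 → (-4.042, 0.590).
With 98% confidence, each one-unit increase in outdoor temperature is associated with a change of between -4.042 and 0.590 kWh/day in electricity consumption, holding the other predictors fixed.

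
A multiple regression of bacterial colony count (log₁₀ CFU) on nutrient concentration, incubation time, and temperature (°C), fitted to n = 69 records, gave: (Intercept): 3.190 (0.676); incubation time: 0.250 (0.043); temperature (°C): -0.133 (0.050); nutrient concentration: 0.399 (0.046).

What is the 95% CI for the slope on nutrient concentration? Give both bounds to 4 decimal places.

Read off: b = 0.399, SE = 0.046 for nutrient concentration.
df = n − k − 1 = 69 − 3 − 1 = 65.
t* = t_{0.025, 65} = 1.997138.
Margin = t* × SE = 1.997138 × 0.046 = 0.091868.
CI: 0.399 ± 0.091868 → (0.3071, 0.4909).

(0.3071, 0.4909)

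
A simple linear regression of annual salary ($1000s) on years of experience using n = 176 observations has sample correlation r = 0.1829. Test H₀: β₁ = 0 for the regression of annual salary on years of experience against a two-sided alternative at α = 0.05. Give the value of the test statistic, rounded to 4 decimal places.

t = 2.4540

t = r·√(n − 2)/√(1 − r²) = 0.1829·√174/√0.966548 = 2.4540.
df = n − 2 = 174.
Two-sided p ≈ 0.0151, which is < 0.05, so reject H₀.
There is evidence of a linear association between years of experience and annual salary.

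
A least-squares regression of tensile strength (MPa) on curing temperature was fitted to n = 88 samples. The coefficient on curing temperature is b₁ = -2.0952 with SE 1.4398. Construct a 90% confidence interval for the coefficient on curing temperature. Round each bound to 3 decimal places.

df = n − 2 = 88 − 2 = 86.
t* = t_{0.05, 86} = 1.662765.
Margin = t* × SE = 1.662765 × 1.4398 = 2.39405.
CI: -2.0952 ± 2.39405 → (-4.489, 0.299).
With 90% confidence, each one-unit increase in curing temperature is associated with a change of between -4.489 and 0.299 MPa in tensile strength.

(-4.489, 0.299)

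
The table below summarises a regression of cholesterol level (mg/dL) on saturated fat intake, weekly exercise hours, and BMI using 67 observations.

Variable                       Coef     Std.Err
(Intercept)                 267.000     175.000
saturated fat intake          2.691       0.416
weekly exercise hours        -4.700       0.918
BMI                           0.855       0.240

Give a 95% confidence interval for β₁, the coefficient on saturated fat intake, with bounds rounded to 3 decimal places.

Read off: b = 2.691, SE = 0.416 for saturated fat intake.
df = n − k − 1 = 67 − 3 − 1 = 63.
t* = t_{0.025, 63} = 1.998341.
Margin = t* × SE = 1.998341 × 0.416 = 0.83131.
CI: 2.691 ± 0.83131 → (1.860, 3.522).

(1.860, 3.522)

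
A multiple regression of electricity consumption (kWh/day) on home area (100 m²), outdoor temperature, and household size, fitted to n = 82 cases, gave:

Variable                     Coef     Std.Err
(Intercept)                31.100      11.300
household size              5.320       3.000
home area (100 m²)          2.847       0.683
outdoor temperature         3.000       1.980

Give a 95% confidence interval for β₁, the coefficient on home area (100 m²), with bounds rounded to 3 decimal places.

Read off: b = 2.847, SE = 0.683 for home area (100 m²).
df = n − k − 1 = 82 − 3 − 1 = 78.
t* = t_{0.025, 78} = 1.990847.
Margin = t* × SE = 1.990847 × 0.683 = 1.35975.
CI: 2.847 ± 1.35975 → (1.487, 4.207).

(1.487, 4.207)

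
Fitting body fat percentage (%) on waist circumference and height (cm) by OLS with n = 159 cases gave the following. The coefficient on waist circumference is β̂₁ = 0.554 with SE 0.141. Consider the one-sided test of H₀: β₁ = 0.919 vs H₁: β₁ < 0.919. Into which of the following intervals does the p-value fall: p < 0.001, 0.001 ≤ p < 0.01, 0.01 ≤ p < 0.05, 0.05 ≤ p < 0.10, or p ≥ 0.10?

t = (0.554 − 0.919) / 0.141 = -2.589.
df = n − k − 1 = 159 − 2 − 1 = 156.
One-sided p = P(T_{156} < t) ≈ 0.0053.
So 0.001 ≤ p < 0.01.

0.001 ≤ p < 0.01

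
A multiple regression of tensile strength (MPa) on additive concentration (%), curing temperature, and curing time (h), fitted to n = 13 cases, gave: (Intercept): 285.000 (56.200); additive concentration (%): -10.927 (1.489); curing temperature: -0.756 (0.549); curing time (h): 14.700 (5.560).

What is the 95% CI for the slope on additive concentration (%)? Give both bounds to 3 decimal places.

Read off: b = -10.927, SE = 1.489 for additive concentration (%).
df = n − k − 1 = 13 − 3 − 1 = 9.
t* = t_{0.025, 9} = 2.262157.
Margin = t* × SE = 2.262157 × 1.489 = 3.36835.
CI: -10.927 ± 3.36835 → (-14.295, -7.559).

(-14.295, -7.559)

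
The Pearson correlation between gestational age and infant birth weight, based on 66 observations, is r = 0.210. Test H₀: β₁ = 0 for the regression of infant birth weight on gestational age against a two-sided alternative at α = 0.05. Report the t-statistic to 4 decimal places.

t = r·√(n − 2)/√(1 − r²) = 0.210·√64/√0.9559 = 1.7183.
df = n − 2 = 64.
Two-sided p ≈ 0.0906, which is ≥ 0.05, so fail to reject H₀.
The data do not give significant evidence of a linear association between gestational age and infant birth weight.

t = 1.7183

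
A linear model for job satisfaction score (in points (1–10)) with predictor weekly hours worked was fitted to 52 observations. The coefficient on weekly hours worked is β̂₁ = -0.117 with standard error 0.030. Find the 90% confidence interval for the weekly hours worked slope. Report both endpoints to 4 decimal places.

df = n − 2 = 52 − 2 = 50.
t* = t_{0.05, 50} = 1.675905.
Margin = t* × SE = 1.675905 × 0.030 = 0.050277.
CI: -0.117 ± 0.050277 → (-0.1673, -0.0667).
With 90% confidence, each one-unit increase in weekly hours worked is associated with a change of between -0.1673 and -0.0667 points (1–10) in job satisfaction score.

(-0.1673, -0.0667)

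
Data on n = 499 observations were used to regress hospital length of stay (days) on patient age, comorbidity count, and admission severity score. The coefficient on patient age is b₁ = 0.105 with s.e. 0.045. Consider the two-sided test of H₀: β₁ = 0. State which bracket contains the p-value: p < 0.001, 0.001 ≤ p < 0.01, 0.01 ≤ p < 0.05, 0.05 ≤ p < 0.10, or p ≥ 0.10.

t = 0.105 / 0.045 = 2.333.
df = n − k − 1 = 499 − 3 − 1 = 495.
Two-sided p = 2·P(T_{495} > |t|) ≈ 0.0200.
So 0.01 ≤ p < 0.05.

0.01 ≤ p < 0.05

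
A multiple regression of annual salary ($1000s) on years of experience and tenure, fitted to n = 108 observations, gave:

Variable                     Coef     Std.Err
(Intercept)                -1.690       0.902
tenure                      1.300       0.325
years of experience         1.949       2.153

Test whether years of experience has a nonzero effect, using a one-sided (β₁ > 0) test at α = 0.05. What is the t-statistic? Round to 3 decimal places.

t = 0.905

Read off: b = 1.949, SE = 2.153 for years of experience.
H₀: β₁ = 0 vs H₁: β₁ > 0.
t = 1.949 / 2.153 = 0.905.
df = n − k − 1 = 108 − 2 − 1 = 105.
One-sided p ≈ 0.1837, which is ≥ 0.05, so fail to reject H₀.
The data do not give significant evidence that the true slope on years of experience is positive, holding the other predictors fixed.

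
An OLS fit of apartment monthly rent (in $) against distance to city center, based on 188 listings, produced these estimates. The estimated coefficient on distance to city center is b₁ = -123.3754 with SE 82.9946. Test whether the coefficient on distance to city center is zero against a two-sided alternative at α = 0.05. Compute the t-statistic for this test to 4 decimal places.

H₀: β₁ = 0 vs H₁: β₁ ≠ 0.
t = (b₁ − β₁⁰)/SE = -123.3754 / 82.9946 = -1.4865.
df = n − 2 = 188 − 2 = 186.
Two-sided p ≈ 0.1388, which is ≥ 0.05, so fail to reject H₀.
The data do not give significant evidence of an association between distance to city center and apartment monthly rent.

t = -1.4865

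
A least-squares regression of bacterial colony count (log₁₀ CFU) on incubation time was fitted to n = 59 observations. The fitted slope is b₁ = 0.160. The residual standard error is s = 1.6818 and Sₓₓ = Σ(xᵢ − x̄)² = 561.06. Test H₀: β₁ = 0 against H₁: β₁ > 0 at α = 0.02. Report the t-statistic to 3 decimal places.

SE(b₁) = s/√Sₓₓ = 1.6818/√561.06 = 0.0710019.
t = 0.160 / 0.0710019 = 2.253.
df = n − 2 = 57.
One-sided p ≈ 0.0140, which is < 0.02, so reject H₀.
There is evidence that the true slope on incubation time is positive.

t = 2.253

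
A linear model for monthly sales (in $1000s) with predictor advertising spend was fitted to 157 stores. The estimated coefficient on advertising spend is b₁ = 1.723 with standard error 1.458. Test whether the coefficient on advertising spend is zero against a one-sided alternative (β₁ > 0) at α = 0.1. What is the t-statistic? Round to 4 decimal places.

H₀: β₁ = 0 vs H₁: β₁ > 0.
t = (b₁ − β₁⁰)/SE = 1.723 / 1.458 = 1.1818.
df = n − 2 = 157 − 2 = 155.
One-sided p ≈ 0.1196, which is ≥ 0.1, so fail to reject H₀.
The data do not give significant evidence that the true slope on advertising spend is positive.

t = 1.1818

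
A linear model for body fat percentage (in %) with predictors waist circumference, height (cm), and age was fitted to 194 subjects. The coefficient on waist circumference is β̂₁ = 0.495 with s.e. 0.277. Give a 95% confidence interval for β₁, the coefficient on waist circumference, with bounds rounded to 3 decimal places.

(-0.051, 1.041)

df = n − k − 1 = 194 − 3 − 1 = 190.
t* = t_{0.025, 190} = 1.972528.
Margin = t* × SE = 1.972528 × 0.277 = 0.54639.
CI: 0.495 ± 0.54639 → (-0.051, 1.041).
With 95% confidence, each one-unit increase in waist circumference is associated with a change of between -0.051 and 1.041 % in body fat percentage, holding the other predictors fixed.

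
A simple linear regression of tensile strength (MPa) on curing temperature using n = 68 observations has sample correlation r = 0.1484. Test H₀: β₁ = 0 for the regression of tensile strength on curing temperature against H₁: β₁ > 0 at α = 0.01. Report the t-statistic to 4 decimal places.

t = 1.2191

t = r·√(n − 2)/√(1 − r²) = 0.1484·√66/√0.977977 = 1.2191.
df = n − 2 = 66.
One-sided p ≈ 0.1136, which is ≥ 0.01, so fail to reject H₀.
The data do not give significant evidence of a linear association between curing temperature and tensile strength.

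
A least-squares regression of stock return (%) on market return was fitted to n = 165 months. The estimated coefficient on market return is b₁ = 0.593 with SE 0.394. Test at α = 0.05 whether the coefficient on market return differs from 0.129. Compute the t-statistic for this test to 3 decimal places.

H₀: β₁ = 0.129 vs H₁: β₁ ≠ 0.129.
t = (b₁ − β₁⁰)/SE = (0.593 − 0.129) / 0.394 = 1.178.
df = n − 2 = 165 − 2 = 163.
Two-sided p ≈ 0.2406, which is ≥ 0.05, so fail to reject H₀.
The data are consistent with a true slope of 0.129 % per unit of market return.

t = 1.178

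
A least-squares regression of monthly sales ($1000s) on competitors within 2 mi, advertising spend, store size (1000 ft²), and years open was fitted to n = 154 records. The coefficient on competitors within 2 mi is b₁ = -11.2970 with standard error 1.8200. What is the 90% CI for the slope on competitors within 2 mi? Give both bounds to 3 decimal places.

(-14.309, -8.285)

df = n − k − 1 = 154 − 4 − 1 = 149.
t* = t_{0.05, 149} = 1.655145.
Margin = t* × SE = 1.655145 × 1.8200 = 3.01236.
CI: -11.2970 ± 3.01236 → (-14.309, -8.285).
With 90% confidence, each one-unit increase in competitors within 2 mi is associated with a change of between -14.309 and -8.285 $1000s in monthly sales, holding the other predictors fixed.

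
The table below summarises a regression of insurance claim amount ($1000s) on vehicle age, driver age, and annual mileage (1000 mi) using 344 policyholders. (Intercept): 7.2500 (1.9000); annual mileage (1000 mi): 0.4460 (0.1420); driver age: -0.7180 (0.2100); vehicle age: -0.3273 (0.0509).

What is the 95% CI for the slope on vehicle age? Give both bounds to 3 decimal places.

Read off: b = -0.3273, SE = 0.0509 for vehicle age.
df = n − k − 1 = 344 − 3 − 1 = 340.
t* = t_{0.025, 340} = 1.966966.
Margin = t* × SE = 1.966966 × 0.0509 = 0.10012.
CI: -0.3273 ± 0.10012 → (-0.427, -0.227).

(-0.427, -0.227)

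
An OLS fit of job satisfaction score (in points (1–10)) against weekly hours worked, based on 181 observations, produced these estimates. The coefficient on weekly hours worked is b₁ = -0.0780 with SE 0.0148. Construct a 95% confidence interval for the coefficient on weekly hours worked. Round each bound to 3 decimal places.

df = n − 2 = 181 − 2 = 179.
t* = t_{0.025, 179} = 1.973305.
Margin = t* × SE = 1.973305 × 0.0148 = 0.02920.
CI: -0.0780 ± 0.02920 → (-0.107, -0.049).
With 95% confidence, each one-unit increase in weekly hours worked is associated with a change of between -0.107 and -0.049 points (1–10) in job satisfaction score.

(-0.107, -0.049)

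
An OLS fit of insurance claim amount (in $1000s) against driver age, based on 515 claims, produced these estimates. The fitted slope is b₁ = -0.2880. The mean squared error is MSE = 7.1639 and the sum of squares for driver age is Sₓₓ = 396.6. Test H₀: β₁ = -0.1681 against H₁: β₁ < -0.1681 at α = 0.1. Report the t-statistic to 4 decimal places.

t = -0.8921

SE(b₁) = √(MSE/Sₓₓ) = √(7.1639/396.6) = 0.1344.
t = (-0.2880 − (-0.1681)) / 0.1344 = -0.8921.
df = n − 2 = 513.
One-sided p ≈ 0.1864, which is ≥ 0.1, so fail to reject H₀.
The data do not give significant evidence that the true slope on driver age is below -0.1681 $1000s per unit.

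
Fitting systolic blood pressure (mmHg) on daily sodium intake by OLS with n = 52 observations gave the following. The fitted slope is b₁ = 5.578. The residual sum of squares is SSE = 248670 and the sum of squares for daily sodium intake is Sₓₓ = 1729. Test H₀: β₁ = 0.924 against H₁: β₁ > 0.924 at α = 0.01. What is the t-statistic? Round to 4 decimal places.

t = 2.7441

MSE = SSE/(n − 2) = 248670/50 = 4973.4.
SE(b₁) = √(MSE/Sₓₓ) = √(4973.4/1729) = 1.69601.
t = (5.578 − 0.924) / 1.69601 = 2.7441.
df = n − 2 = 50.
One-sided p ≈ 0.0042, which is < 0.01, so reject H₀.
There is evidence that the true slope on daily sodium intake exceeds 0.924 mmHg per unit.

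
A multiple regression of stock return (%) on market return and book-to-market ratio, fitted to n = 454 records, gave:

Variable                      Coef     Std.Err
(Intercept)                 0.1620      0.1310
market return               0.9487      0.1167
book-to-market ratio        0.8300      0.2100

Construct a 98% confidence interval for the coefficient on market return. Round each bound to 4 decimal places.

Read off: b = 0.9487, SE = 0.1167 for market return.
df = n − k − 1 = 454 − 2 − 1 = 451.
t* = t_{0.01, 451} = 2.334645.
Margin = t* × SE = 2.334645 × 0.1167 = 0.272453.
CI: 0.9487 ± 0.272453 → (0.6762, 1.2212).

(0.6762, 1.2212)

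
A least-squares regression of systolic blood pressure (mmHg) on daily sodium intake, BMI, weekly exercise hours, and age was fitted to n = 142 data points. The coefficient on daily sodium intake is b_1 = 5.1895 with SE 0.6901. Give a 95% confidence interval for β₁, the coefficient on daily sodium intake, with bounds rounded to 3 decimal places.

df = n − k − 1 = 142 − 4 − 1 = 137.
t* = t_{0.025, 137} = 1.977431.
Margin = t* × SE = 1.977431 × 0.6901 = 1.36463.
CI: 5.1895 ± 1.36463 → (3.825, 6.554).
With 95% confidence, each one-unit increase in daily sodium intake is associated with a change of between 3.825 and 6.554 mmHg in systolic blood pressure, holding the other predictors fixed.

(3.825, 6.554)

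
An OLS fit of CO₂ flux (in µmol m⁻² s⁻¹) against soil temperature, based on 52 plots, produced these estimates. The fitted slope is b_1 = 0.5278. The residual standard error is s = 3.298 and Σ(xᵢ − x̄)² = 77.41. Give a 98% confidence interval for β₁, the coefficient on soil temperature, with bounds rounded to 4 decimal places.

SE(b_1) = s/√Sₓₓ = 3.298/√77.41 = 0.374845.
df = n − 2 = 50.
t* = t_{0.01, 50} = 2.403272.
Margin = t* × SE = 2.403272 × 0.374845 = 0.900855.
CI: 0.5278 ± 0.900855 → (-0.3731, 1.4287).
With 98% confidence, each one-unit increase in soil temperature is associated with a change of between -0.3731 and 1.4287 µmol m⁻² s⁻¹ in CO₂ flux.

(-0.3731, 1.4287)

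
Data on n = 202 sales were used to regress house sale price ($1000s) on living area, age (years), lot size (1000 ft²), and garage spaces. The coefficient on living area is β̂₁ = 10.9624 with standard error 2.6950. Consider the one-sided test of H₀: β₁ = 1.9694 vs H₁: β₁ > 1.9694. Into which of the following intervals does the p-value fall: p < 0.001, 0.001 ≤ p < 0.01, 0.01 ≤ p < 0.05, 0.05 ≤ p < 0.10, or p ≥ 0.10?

t = (10.9624 − 1.9694) / 2.6950 = 3.337.
df = n − k − 1 = 202 − 4 − 1 = 197.
One-sided p = P(T_{197} > t) ≈ 0.0005.
So p < 0.001.

p < 0.001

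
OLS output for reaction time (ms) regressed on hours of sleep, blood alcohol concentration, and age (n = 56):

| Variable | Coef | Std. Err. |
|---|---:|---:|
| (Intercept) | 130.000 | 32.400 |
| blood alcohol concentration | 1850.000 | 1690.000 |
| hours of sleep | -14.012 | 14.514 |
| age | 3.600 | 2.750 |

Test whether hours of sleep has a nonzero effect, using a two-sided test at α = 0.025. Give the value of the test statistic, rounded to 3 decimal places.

t = -0.965

Read off: b = -14.012, SE = 14.514 for hours of sleep.
H₀: β₁ = 0 vs H₁: β₁ ≠ 0.
t = -14.012 / 14.514 = -0.965.
df = n − k − 1 = 56 − 3 − 1 = 52.
Two-sided p ≈ 0.3388, which is ≥ 0.025, so fail to reject H₀.
The data do not give significant evidence of an association between hours of sleep and reaction time, after adjusting for the other predictors.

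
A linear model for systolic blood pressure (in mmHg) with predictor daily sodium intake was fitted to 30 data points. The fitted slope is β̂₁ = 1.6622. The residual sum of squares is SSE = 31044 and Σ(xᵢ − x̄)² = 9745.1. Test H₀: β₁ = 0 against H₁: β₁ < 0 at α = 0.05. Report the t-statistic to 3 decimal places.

MSE = SSE/(n − 2) = 31044/28 = 1108.71.
SE(β̂₁) = √(MSE/Sₓₓ) = √(1108.71/9745.1) = 0.3373.
t = 1.6622 / 0.3373 = 4.928.
df = n − 2 = 28.
One-sided p ≈ 1.0000, which is ≥ 0.05, so fail to reject H₀.
The data do not give significant evidence that the true slope on daily sodium intake is negative.

t = 4.928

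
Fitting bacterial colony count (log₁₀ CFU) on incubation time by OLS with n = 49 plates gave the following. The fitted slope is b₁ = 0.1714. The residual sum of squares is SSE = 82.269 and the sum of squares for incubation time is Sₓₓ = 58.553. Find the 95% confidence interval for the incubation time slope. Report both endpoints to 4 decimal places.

(-0.1764, 0.5192)

MSE = SSE/(n − 2) = 82.269/47 = 1.7504.
SE(b₁) = √(MSE/Sₓₓ) = √(1.7504/58.553) = 0.1729.
df = n − 2 = 47.
t* = t_{0.025, 47} = 2.011741.
Margin = t* × SE = 2.011741 × 0.1729 = 0.347830.
CI: 0.1714 ± 0.347830 → (-0.1764, 0.5192).
With 95% confidence, each one-unit increase in incubation time is associated with a change of between -0.1764 and 0.5192 log₁₀ CFU in bacterial colony count.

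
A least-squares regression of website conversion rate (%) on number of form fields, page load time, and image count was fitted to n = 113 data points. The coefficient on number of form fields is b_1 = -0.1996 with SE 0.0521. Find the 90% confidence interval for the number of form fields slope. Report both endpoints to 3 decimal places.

df = n − k − 1 = 113 − 3 − 1 = 109.
t* = t_{0.05, 109} = 1.658953.
Margin = t* × SE = 1.658953 × 0.0521 = 0.08643.
CI: -0.1996 ± 0.08643 → (-0.286, -0.113).
With 90% confidence, each one-unit increase in number of form fields is associated with a change of between -0.286 and -0.113 % in website conversion rate, holding the other predictors fixed.

(-0.286, -0.113)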